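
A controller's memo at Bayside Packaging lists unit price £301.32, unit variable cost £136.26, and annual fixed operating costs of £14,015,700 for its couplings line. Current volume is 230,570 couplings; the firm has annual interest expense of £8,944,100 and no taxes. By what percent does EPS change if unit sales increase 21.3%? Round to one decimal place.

+53.7%

Contribution at this volume is 230,570 × £165.06 = £38,057,884.20.
Subtracting fixed costs: EBIT = £38,057,884.20 − £14,015,700 = £24,042,184.20.
After interest of £8,944,100.00, pre-tax earnings = £15,098,084.20.
DCL = total CM / (EBIT − I) = £38,057,884.20 / £15,098,084.20 = 2.5207.
EPS therefore changes by 2.5207 × (+21.3%) = +53.7%.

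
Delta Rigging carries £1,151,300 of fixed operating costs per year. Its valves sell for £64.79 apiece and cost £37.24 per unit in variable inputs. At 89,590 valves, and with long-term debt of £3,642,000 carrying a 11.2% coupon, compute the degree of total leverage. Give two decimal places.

2.72

At 89,590 units, contribution = 89,590 × £27.55 = £2,468,204.50.
Subtracting fixed costs: EBIT = £2,468,204.50 − £1,151,300 = £1,316,904.50. Interest = £407,904.00.
DOL = £2,468,204.50 ÷ £1,316,904.50 = 1.8742; DFL = £1,316,904.50 ÷ £909,000.50 = 1.4487.
DCL = DOL × DFL = 1.8742 × 1.4487 = 2.7152.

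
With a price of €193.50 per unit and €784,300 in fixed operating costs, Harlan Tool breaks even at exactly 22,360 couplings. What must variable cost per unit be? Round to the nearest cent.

At break-even, FC = Q × (P − VC), so P − VC = €784,300 ÷ 22,360 = €35.0760.
Variable cost per unit = €193.50 − €35.0760 = €158.42.

€158.42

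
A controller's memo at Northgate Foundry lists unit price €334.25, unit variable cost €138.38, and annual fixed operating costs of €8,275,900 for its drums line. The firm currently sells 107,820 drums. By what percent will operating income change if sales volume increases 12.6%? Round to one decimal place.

+20.7%

At 107,820 units, contribution = 107,820 × €195.87 = €21,118,703.40.
EBIT = €21,118,703.40 − €8,275,900 = €12,842,803.40.
DOL = contribution ÷ EBIT = €21,118,703.40 ÷ €12,842,803.40 = 1.6444.
So EBIT moves 1.6444 × (+12.6%) = +20.7%.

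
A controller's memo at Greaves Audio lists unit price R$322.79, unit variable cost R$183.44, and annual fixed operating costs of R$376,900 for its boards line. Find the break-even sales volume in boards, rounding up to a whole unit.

Contribution margin per unit = R$322.79 − R$183.44 = R$139.35.
Break-even Q = R$376,900 / R$139.35 = 2,704.70 → 2,705 boards.

2,705 boards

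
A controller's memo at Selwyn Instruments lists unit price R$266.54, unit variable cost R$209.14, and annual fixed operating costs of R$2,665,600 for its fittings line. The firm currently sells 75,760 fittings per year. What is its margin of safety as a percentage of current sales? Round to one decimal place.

Contribution margin per unit = R$266.54 − R$209.14 = R$57.40. Break-even units = R$2,665,600 ÷ R$57.40 = 46,439.02; break-even revenue = 46,439.02 × R$266.54 = R$12,377,857.56.
Current sales = 75,760 × R$266.54 = R$20,193,070.40.
Margin of safety = (R$20,193,070.40 − R$12,377,857.56) ÷ R$20,193,070.40 = 38.7%.

38.7%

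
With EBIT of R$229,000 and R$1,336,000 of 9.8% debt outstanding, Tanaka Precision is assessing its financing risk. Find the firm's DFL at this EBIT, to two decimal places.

Annual interest charges come to R$130,928.00.
DFL = EBIT ÷ (EBIT − I) = R$229,000 ÷ (R$229,000 − R$130,928.00) = R$229,000 ÷ R$98,072.00 = 2.3350.

2.34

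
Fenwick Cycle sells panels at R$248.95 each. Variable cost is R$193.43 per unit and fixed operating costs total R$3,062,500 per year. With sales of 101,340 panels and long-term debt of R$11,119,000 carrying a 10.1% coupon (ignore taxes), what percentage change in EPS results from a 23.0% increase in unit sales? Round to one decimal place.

+89.8%

Total contribution margin = 101,340 × R$55.52 = R$5,626,396.80.
Subtracting fixed costs: EBIT = R$5,626,396.80 − R$3,062,500 = R$2,563,896.80.
Interest = R$1,123,019.00, so EBIT − I = R$1,440,877.80.
DCL = total CM / (EBIT − I) = R$5,626,396.80 / R$1,440,877.80 = 3.9048.
%ΔEPS = DCL × %ΔSales = 3.9048 × +23.0% = +89.8%.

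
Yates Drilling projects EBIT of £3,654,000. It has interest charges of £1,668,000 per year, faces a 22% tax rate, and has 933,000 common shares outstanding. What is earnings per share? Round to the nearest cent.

Pre-tax income = £3,654,000 − £1,668,000.00 = £1,986,000.00.
After tax at 22%: net income = £1,986,000.00 × 0.78 = £1,549,080.00.
Per share: £1,549,080.00 / 933,000 shares = £1.66.

£1.66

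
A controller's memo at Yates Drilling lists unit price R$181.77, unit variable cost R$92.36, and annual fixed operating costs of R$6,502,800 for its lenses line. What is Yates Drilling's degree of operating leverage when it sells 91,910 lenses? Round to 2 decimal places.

Total contribution margin = 91,910 × R$89.41 = R$8,217,673.10.
EBIT = R$8,217,673.10 − R$6,502,800 = R$1,714,873.10.
So DOL = total CM / EBIT = R$8,217,673.10 / R$1,714,873.10 = 4.7920.

4.79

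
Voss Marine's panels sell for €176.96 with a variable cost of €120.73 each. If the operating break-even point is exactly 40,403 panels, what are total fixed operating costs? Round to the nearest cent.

Contribution margin per unit = €176.96 − €120.73 = €56.23.
Since BE = FC / CM, FC = 40,403 × €56.23 = €2,271,860.69.

€2,271,860.69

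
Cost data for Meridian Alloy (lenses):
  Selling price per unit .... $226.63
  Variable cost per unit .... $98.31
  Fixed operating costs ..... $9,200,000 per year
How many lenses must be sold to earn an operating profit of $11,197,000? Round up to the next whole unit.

Each unit contributes $226.63 − $98.31 = $128.32.
Need Q such that Q × $128.32 − $9,200,000 = $11,197,000, i.e. Q = $20,397,000 / $128.32 = 158,954.18 → 158,955.

158,955 lenses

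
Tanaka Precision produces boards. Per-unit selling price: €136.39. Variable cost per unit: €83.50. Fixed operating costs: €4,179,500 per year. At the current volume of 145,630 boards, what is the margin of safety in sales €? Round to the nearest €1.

Unit CM = price − variable cost = €136.39 − €83.50 = €52.89. Break-even units = €4,179,500 ÷ €52.89 = 79,022.50; break-even revenue = 79,022.50 × €136.39 = €10,777,878.71.
Actual sales revenue = 145,630 × €136.39 = €19,862,475.70.
Margin of safety = €19,862,475.70 − €10,777,878.71 = €9,084,597.

€9,084,597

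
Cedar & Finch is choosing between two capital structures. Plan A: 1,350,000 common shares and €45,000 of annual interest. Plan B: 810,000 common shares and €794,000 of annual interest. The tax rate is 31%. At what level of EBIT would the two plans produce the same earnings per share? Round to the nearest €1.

€1,917,500

Set EPS_A = EPS_B: (EBIT − €45,000)(1 − 0.31) ÷ 1,350,000 = (EBIT − €794,000)(1 − 0.31) ÷ 810,000.
Cancelling (1 − t) and cross-multiplying: 810,000·(EBIT − 45,000) = 1,350,000·(EBIT − 794,000).
Solving, EBIT = (794,000·1,350,000 − 45,000·810,000) / (1,350,000 − 810,000) = 1,035,450,000,000 / 540,000 = 1,917,500.00.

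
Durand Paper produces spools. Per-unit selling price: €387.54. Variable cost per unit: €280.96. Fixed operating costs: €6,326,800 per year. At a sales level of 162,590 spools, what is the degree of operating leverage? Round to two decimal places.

Contribution at this volume is 162,590 × €106.58 = €17,328,842.20.
Subtracting fixed costs: EBIT = €17,328,842.20 − €6,326,800 = €11,002,042.20.
So DOL = total CM / EBIT = €17,328,842.20 / €11,002,042.20 = 1.5751.

1.58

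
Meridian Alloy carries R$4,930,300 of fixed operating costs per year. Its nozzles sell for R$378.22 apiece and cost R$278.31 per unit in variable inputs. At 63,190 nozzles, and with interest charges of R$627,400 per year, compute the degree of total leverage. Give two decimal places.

Total contribution margin = 63,190 × R$99.91 = R$6,313,312.90.
Operating income = contribution − fixed costs = R$6,313,312.90 − R$4,930,300 = R$1,383,012.90. Interest = R$627,400.00.
DOL = R$6,313,312.90 ÷ R$1,383,012.90 = 4.5649; DFL = R$1,383,012.90 ÷ R$755,612.90 = 1.8303.
DCL = DOL × DFL = 4.5649 × 1.8303 = 8.3551.

8.36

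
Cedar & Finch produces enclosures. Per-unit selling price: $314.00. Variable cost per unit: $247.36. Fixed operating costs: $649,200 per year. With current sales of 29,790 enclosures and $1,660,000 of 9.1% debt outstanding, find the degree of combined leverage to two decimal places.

At 29,790 units, contribution = 29,790 × $66.64 = $1,985,205.60.
EBIT = $1,985,205.60 − $649,200 = $1,336,005.60. Interest = $151,060.00.
DOL = $1,985,205.60 ÷ $1,336,005.60 = 1.4859; DFL = $1,336,005.60 ÷ $1,184,945.60 = 1.1275.
DCL = DOL × DFL = 1.4859 × 1.1275 = 1.6754.

1.68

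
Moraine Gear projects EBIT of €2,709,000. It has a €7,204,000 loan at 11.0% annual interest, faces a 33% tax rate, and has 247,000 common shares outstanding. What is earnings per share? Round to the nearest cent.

Interest = €792,440.00, so EBT = €2,709,000 − €792,440.00 = €1,916,560.00.
After tax at 33%: net income = €1,916,560.00 × 0.67 = €1,284,095.20.
Per share: €1,284,095.20 / 247,000 shares = €5.20.

€5.20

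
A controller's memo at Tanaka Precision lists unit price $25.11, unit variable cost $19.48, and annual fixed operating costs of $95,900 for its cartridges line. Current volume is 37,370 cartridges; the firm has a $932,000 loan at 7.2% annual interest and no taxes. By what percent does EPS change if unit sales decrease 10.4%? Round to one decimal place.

-46.2%

Contribution at this volume is 37,370 × $5.63 = $210,393.10.
Operating income = contribution − fixed costs = $210,393.10 − $95,900 = $114,493.10.
Interest = $67,104.00, so EBIT − I = $47,389.10.
DCL = total CM / (EBIT − I) = $210,393.10 / $47,389.10 = 4.4397.
EPS therefore changes by 4.4397 × (-10.4%) = -46.2%.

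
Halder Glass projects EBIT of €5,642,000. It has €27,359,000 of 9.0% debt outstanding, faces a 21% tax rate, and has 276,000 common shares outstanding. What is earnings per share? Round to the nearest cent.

Interest = €2,462,310.00, so EBT = €5,642,000 − €2,462,310.00 = €3,179,690.00.
Net income = €3,179,690.00 × (1 − 0.21) = €2,511,955.10.
EPS = €2,511,955.10 ÷ 276,000 = €9.10.

€9.10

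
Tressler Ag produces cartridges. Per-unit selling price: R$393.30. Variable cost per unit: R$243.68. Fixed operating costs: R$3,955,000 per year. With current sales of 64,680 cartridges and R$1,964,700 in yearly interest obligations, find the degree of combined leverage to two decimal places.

2.58

At 64,680 units, contribution = 64,680 × R$149.62 = R$9,677,421.60.
EBIT = R$9,677,421.60 − R$3,955,000 = R$5,722,421.60. Interest = R$1,964,700.00.
DOL = R$9,677,421.60 ÷ R$5,722,421.60 = 1.6911; DFL = R$5,722,421.60 ÷ R$3,757,721.60 = 1.5228.
DCL = DOL × DFL = 1.6911 × 1.5228 = 2.5752.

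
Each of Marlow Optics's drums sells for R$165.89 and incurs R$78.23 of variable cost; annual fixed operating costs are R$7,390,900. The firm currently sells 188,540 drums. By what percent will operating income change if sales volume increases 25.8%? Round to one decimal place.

+46.7%

At 188,540 units, contribution = 188,540 × R$87.66 = R$16,527,416.40.
EBIT = R$16,527,416.40 − R$7,390,900 = R$9,136,516.40.
So DOL = total CM / EBIT = R$16,527,416.40 / R$9,136,516.40 = 1.8089.
Operating income changes by 1.8089 × +25.8% = +46.7%.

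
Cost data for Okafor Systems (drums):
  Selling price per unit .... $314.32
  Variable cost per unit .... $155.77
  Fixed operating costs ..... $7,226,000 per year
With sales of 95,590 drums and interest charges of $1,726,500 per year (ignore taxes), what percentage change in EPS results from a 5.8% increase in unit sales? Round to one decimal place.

Contribution at this volume is 95,590 × $158.55 = $15,155,794.50.
Subtracting fixed costs: EBIT = $15,155,794.50 − $7,226,000 = $7,929,794.50.
Interest = $1,726,500.00, so EBIT − I = $6,203,294.50.
Degree of combined leverage = contribution ÷ (EBIT − I) = $15,155,794.50 ÷ $6,203,294.50 = 2.4432.
EPS therefore changes by 2.4432 × (+5.8%) = +14.2%.

+14.2%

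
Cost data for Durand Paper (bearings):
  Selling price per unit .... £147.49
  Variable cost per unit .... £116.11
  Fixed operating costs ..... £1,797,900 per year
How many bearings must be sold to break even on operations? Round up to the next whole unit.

57,295 bearings

Each unit contributes £147.49 − £116.11 = £31.38.
Break-even volume = fixed costs ÷ CM per unit = £1,797,900 ÷ £31.38 = 57,294.46, so 57,295 bearings.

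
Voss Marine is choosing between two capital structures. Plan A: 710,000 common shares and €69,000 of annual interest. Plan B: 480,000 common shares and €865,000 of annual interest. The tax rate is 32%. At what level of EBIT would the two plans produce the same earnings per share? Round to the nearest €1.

At indifference, (EBIT − 69,000)(1 − t)/710,000 = (EBIT − 865,000)(1 − t)/480,000.
The (1 − t) factor cancels: (EBIT − 69,000) × 480,000 = (EBIT − 865,000) × 710,000.
EBIT × (710,000 − 480,000) = 865,000 × 710,000 − 69,000 × 480,000 = 581,030,000,000, so EBIT = 581,030,000,000 ÷ 230,000 = 2,526,217.39.

€2,526,217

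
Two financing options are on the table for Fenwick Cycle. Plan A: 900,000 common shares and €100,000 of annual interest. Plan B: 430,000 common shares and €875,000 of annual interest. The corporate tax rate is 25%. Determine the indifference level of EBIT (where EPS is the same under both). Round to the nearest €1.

Set EPS_A = EPS_B: (EBIT − €100,000)(1 − 0.25) ÷ 900,000 = (EBIT − €875,000)(1 − 0.25) ÷ 430,000.
The (1 − t) factor cancels: (EBIT − 100,000) × 430,000 = (EBIT − 875,000) × 900,000.
EBIT × (900,000 − 430,000) = 875,000 × 900,000 − 100,000 × 430,000 = 744,500,000,000, so EBIT = 744,500,000,000 ÷ 470,000 = 1,584,042.55.

€1,584,043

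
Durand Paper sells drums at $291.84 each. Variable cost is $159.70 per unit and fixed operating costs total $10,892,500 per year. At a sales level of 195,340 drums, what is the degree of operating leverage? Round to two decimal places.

Total contribution margin = 195,340 × $132.14 = $25,812,227.60.
Subtracting fixed costs: EBIT = $25,812,227.60 − $10,892,500 = $14,919,727.60.
So DOL = total CM / EBIT = $25,812,227.60 / $14,919,727.60 = 1.7301.

1.73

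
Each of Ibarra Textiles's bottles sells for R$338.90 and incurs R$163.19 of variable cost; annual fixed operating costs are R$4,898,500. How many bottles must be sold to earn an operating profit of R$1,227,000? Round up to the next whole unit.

34,862 bottles

Unit CM = price − variable cost = R$338.90 − R$163.19 = R$175.71.
Need Q such that Q × R$175.71 − R$4,898,500 = R$1,227,000, i.e. Q = R$6,125,500 / R$175.71 = 34,861.42 → 34,862.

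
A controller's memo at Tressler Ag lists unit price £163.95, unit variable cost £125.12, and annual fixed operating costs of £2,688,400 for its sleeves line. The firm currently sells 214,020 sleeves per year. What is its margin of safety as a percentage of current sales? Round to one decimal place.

67.7%

Each unit contributes £163.95 − £125.12 = £38.83. Break-even units = £2,688,400 ÷ £38.83 = 69,235.13; break-even revenue = 69,235.13 × £163.95 = £11,351,099.15.
Actual sales revenue = 214,020 × £163.95 = £35,088,579.00.
Margin of safety = (£35,088,579.00 − £11,351,099.15) ÷ £35,088,579.00 = 67.7%.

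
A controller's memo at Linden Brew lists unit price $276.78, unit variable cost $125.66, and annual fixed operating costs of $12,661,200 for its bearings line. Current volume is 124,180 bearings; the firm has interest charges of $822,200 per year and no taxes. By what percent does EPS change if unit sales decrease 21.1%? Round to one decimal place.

-75.0%

Contribution at this volume is 124,180 × $151.12 = $18,766,081.60.
Subtracting fixed costs: EBIT = $18,766,081.60 − $12,661,200 = $6,104,881.60.
After interest of $822,200.00, pre-tax earnings = $5,282,681.60.
DCL = total CM / (EBIT − I) = $18,766,081.60 / $5,282,681.60 = 3.5524.
EPS therefore changes by 3.5524 × (-21.1%) = -75.0%.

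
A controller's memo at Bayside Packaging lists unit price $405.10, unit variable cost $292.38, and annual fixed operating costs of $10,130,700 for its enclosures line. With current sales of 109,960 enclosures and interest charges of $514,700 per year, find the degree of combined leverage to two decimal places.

7.09

At 109,960 units, contribution = 109,960 × $112.72 = $12,394,691.20.
EBIT = $12,394,691.20 − $10,130,700 = $2,263,991.20. Interest = $514,700.00, so EBIT − I = $1,749,291.20.
DCL = contribution ÷ (EBIT − I) = $12,394,691.20 ÷ $1,749,291.20 = 7.0856.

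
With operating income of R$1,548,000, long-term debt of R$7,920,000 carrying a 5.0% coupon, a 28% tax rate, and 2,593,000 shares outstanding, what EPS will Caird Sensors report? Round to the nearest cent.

R$0.32

Pre-tax income = R$1,548,000 − R$396,000.00 = R$1,152,000.00.
After tax at 28%: net income = R$1,152,000.00 × 0.72 = R$829,440.00.
EPS = R$829,440.00 ÷ 2,593,000 = R$0.32.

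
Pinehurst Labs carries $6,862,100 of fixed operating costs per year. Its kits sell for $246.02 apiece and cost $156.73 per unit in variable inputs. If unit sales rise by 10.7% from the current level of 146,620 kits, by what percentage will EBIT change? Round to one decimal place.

Contribution at this volume is 146,620 × $89.29 = $13,091,699.80.
Operating income = contribution − fixed costs = $13,091,699.80 − $6,862,100 = $6,229,599.80.
Degree of operating leverage = $13,091,699.80 / $6,229,599.80 = 2.1015.
So EBIT moves 2.1015 × (+10.7%) = +22.5%.

+22.5%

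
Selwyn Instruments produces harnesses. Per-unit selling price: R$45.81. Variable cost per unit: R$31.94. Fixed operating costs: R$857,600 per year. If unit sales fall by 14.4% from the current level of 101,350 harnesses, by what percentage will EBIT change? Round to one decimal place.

Total contribution margin = 101,350 × R$13.87 = R$1,405,724.50.
Subtracting fixed costs: EBIT = R$1,405,724.50 − R$857,600 = R$548,124.50.
DOL = contribution ÷ EBIT = R$1,405,724.50 ÷ R$548,124.50 = 2.5646.
So EBIT moves 2.5646 × (-14.4%) = -36.9%.

-36.9%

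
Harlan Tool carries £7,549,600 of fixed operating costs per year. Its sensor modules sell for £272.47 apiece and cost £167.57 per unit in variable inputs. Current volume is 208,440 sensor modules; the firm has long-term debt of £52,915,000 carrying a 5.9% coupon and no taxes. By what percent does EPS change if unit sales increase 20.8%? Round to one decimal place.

Total contribution margin = 208,440 × £104.90 = £21,865,356.00.
Subtracting fixed costs: EBIT = £21,865,356.00 − £7,549,600 = £14,315,756.00.
Interest = £3,121,985.00, so EBIT − I = £11,193,771.00.
Degree of combined leverage = contribution ÷ (EBIT − I) = £21,865,356.00 ÷ £11,193,771.00 = 1.9534.
%ΔEPS = DCL × %ΔSales = 1.9534 × +20.8% = +40.6%.

+40.6%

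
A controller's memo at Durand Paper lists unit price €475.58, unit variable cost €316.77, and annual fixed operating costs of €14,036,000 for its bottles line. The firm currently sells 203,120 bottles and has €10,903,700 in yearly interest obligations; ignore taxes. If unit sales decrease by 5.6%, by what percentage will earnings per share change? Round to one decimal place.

Contribution at this volume is 203,120 × €158.81 = €32,257,487.20.
Operating income = contribution − fixed costs = €32,257,487.20 − €14,036,000 = €18,221,487.20.
After interest of €10,903,700.00, pre-tax earnings = €7,317,787.20.
DCL = total CM / (EBIT − I) = €32,257,487.20 / €7,317,787.20 = 4.4081.
%ΔEPS = DCL × %ΔSales = 4.4081 × -5.6% = -24.7%.

-24.7%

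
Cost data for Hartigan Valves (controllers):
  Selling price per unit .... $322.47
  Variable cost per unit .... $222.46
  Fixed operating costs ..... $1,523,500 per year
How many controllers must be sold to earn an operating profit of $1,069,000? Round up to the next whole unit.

Contribution margin per unit = $322.47 − $222.46 = $100.01.
Units = (FC + target) / CM = ($1,523,500 + $1,069,000) / $100.01 = 25,922.41, so 25,923 controllers.

25,923 controllers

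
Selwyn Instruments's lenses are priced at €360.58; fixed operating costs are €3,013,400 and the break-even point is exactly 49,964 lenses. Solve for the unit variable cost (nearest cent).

Contribution per unit must be FC / Q = €3,013,400 / 49,964 = €60.3114.
Hence VC = price − CM = €360.58 − €60.3114 = €300.27.

€300.27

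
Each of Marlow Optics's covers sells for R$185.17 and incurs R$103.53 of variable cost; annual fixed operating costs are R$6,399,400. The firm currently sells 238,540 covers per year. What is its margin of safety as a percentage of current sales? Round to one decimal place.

Unit CM = price − variable cost = R$185.17 − R$103.53 = R$81.64. Break-even units = R$6,399,400 ÷ R$81.64 = 78,385.60; break-even revenue = 78,385.60 × R$185.17 = R$14,514,660.68.
Actual sales revenue = 238,540 × R$185.17 = R$44,170,451.80.
Margin of safety = (R$44,170,451.80 − R$14,514,660.68) ÷ R$44,170,451.80 = 67.1%.

67.1%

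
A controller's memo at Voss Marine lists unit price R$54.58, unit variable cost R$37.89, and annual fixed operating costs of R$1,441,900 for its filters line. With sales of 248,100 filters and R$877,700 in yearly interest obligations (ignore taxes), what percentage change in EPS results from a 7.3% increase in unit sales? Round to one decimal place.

+16.6%

Contribution at this volume is 248,100 × R$16.69 = R$4,140,789.00.
EBIT = R$4,140,789.00 − R$1,441,900 = R$2,698,889.00.
Interest = R$877,700.00, so EBIT − I = R$1,821,189.00.
DCL = total CM / (EBIT − I) = R$4,140,789.00 / R$1,821,189.00 = 2.2737.
%ΔEPS = DCL × %ΔSales = 2.2737 × +7.3% = +16.6%.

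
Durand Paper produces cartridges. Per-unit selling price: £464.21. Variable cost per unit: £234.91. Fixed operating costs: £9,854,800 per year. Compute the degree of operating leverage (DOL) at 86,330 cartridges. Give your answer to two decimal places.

Total contribution margin = 86,330 × £229.30 = £19,795,469.00.
Operating income = contribution − fixed costs = £19,795,469.00 − £9,854,800 = £9,940,669.00.
So DOL = total CM / EBIT = £19,795,469.00 / £9,940,669.00 = 1.9914.

1.99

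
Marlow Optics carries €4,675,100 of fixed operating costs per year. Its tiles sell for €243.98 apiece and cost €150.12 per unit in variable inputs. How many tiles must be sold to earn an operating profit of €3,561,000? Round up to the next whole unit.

Unit CM = price − variable cost = €243.98 − €150.12 = €93.86.
Units = (FC + target) / CM = (€4,675,100 + €3,561,000) / €93.86 = 87,748.77, so 87,749 tiles.

87,749 tiles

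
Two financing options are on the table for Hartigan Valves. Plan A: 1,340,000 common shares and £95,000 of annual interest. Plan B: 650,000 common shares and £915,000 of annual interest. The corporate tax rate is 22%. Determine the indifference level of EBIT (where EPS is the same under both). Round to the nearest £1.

At indifference, (EBIT − 95,000)(1 − t)/1,340,000 = (EBIT − 915,000)(1 − t)/650,000.
The (1 − t) factor cancels: (EBIT − 95,000) × 650,000 = (EBIT − 915,000) × 1,340,000.
Solving, EBIT = (915,000·1,340,000 − 95,000·650,000) / (1,340,000 − 650,000) = 1,164,350,000,000 / 690,000 = 1,687,463.77.

£1,687,464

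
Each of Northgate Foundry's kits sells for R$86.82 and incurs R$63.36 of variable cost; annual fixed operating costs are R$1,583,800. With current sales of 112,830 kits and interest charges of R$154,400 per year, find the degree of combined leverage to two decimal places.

2.91

Total contribution margin = 112,830 × R$23.46 = R$2,646,991.80.
Operating income = contribution − fixed costs = R$2,646,991.80 − R$1,583,800 = R$1,063,191.80. Interest = R$154,400.00.
DOL = R$2,646,991.80 ÷ R$1,063,191.80 = 2.4897; DFL = R$1,063,191.80 ÷ R$908,791.80 = 1.1699.
DCL = DOL × DFL = 2.4897 × 1.1699 = 2.9127.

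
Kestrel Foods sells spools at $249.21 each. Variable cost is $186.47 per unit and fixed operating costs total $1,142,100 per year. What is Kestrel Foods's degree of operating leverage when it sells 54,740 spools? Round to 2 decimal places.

At 54,740 units, contribution = 54,740 × $62.74 = $3,434,387.60.
EBIT = $3,434,387.60 − $1,142,100 = $2,292,287.60.
DOL = contribution ÷ EBIT = $3,434,387.60 ÷ $2,292,287.60 = 1.4982.

1.50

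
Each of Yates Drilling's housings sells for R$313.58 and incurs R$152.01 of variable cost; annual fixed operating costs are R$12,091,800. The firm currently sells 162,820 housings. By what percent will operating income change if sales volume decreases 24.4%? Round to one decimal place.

At 162,820 units, contribution = 162,820 × R$161.57 = R$26,306,827.40.
EBIT = R$26,306,827.40 − R$12,091,800 = R$14,215,027.40.
DOL = contribution ÷ EBIT = R$26,306,827.40 ÷ R$14,215,027.40 = 1.8506.
So EBIT moves 1.8506 × (-24.4%) = -45.2%.

-45.2%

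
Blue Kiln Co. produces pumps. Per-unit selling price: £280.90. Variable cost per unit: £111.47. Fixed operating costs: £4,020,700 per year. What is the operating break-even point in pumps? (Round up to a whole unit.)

Unit CM = price − variable cost = £280.90 − £111.47 = £169.43.
Break-even Q = £4,020,700 / £169.43 = 23,730.74 → 23,731 pumps.

23,731 pumps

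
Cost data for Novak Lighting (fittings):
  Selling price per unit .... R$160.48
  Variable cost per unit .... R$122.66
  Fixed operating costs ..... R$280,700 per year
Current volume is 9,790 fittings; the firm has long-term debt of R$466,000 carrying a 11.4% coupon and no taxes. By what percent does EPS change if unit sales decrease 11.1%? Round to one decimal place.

-112.8%

Total contribution margin = 9,790 × R$37.82 = R$370,257.80.
EBIT = R$370,257.80 − R$280,700 = R$89,557.80.
Interest = R$53,124.00, so EBIT − I = R$36,433.80.
Degree of combined leverage = contribution ÷ (EBIT − I) = R$370,257.80 ÷ R$36,433.80 = 10.1625.
EPS therefore changes by 10.1625 × (-11.1%) = -112.8%.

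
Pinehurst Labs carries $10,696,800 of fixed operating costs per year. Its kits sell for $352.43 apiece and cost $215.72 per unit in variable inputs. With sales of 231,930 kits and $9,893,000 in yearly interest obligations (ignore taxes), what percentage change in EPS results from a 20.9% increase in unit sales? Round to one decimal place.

At 231,930 units, contribution = 231,930 × $136.71 = $31,707,150.30.
Operating income = contribution − fixed costs = $31,707,150.30 − $10,696,800 = $21,010,350.30.
Interest = $9,893,000.00, so EBIT − I = $11,117,350.30.
DCL = total CM / (EBIT − I) = $31,707,150.30 / $11,117,350.30 = 2.8520.
EPS therefore changes by 2.8520 × (+20.9%) = +59.6%.

+59.6%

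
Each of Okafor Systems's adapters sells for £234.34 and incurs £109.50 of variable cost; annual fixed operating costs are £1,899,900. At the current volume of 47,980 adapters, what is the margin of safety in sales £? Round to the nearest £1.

£7,677,288

Each unit contributes £234.34 − £109.50 = £124.84. Break-even units = £1,899,900 ÷ £124.84 = 15,218.68; break-even revenue = 15,218.68 × £234.34 = £3,566,345.45.
Current sales = 47,980 × £234.34 = £11,243,633.20.
Margin of safety = £11,243,633.20 − £3,566,345.45 = £7,677,288.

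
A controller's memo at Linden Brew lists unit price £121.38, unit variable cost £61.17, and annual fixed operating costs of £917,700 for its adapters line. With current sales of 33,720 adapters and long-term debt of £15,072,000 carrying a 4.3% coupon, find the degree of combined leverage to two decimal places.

4.37

Contribution at this volume is 33,720 × £60.21 = £2,030,281.20.
Operating income = contribution − fixed costs = £2,030,281.20 − £917,700 = £1,112,581.20. Interest = £648,096.00, so EBIT − I = £464,485.20.
Degree of total leverage = total CM / (EBIT − interest) = £2,030,281.20 / £464,485.20 = 4.3710.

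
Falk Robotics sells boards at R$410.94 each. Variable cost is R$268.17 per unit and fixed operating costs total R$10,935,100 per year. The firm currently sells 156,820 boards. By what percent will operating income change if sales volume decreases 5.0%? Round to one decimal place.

At 156,820 units, contribution = 156,820 × R$142.77 = R$22,389,191.40.
EBIT = R$22,389,191.40 − R$10,935,100 = R$11,454,091.40.
DOL = contribution ÷ EBIT = R$22,389,191.40 ÷ R$11,454,091.40 = 1.9547.
Operating income changes by 1.9547 × -5.0% = -9.8%.

-9.8%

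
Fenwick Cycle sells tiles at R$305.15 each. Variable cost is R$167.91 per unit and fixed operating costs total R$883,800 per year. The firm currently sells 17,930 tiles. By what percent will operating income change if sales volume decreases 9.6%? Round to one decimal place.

At 17,930 units, contribution = 17,930 × R$137.24 = R$2,460,713.20.
Operating income = contribution − fixed costs = R$2,460,713.20 − R$883,800 = R$1,576,913.20.
DOL = contribution ÷ EBIT = R$2,460,713.20 ÷ R$1,576,913.20 = 1.5605.
Operating income changes by 1.5605 × -9.6% = -15.0%.

-15.0%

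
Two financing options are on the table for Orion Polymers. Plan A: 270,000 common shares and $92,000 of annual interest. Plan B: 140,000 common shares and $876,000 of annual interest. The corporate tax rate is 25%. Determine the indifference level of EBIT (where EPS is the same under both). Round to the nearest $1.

Set EPS_A = EPS_B: (EBIT − $92,000)(1 − 0.25) ÷ 270,000 = (EBIT − $876,000)(1 − 0.25) ÷ 140,000.
Cancelling (1 − t) and cross-multiplying: 140,000·(EBIT − 92,000) = 270,000·(EBIT − 876,000).
EBIT × (270,000 − 140,000) = 876,000 × 270,000 − 92,000 × 140,000 = 223,640,000,000, so EBIT = 223,640,000,000 ÷ 130,000 = 1,720,307.69.

$1,720,308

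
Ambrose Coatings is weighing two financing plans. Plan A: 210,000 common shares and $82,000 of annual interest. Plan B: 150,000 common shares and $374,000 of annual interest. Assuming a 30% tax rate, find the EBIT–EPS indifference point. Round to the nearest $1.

At indifference, (EBIT − 82,000)(1 − t)/210,000 = (EBIT − 374,000)(1 − t)/150,000.
Cancelling (1 − t) and cross-multiplying: 150,000·(EBIT − 82,000) = 210,000·(EBIT − 374,000).
Solving, EBIT = (374,000·210,000 − 82,000·150,000) / (210,000 − 150,000) = 66,240,000,000 / 60,000 = 1,104,000.00.

$1,104,000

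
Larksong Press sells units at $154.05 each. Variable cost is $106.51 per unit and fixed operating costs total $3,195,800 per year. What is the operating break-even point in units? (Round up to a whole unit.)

Contribution margin per unit = $154.05 − $106.51 = $47.54.
Units to break even: $3,195,800 ÷ $47.54 = 67,223.39, rounded up to 67,224.

67,224 units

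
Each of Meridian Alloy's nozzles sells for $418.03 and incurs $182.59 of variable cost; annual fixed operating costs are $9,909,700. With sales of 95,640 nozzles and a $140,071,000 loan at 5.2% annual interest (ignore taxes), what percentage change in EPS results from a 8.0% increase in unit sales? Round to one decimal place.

+33.8%

Total contribution margin = 95,640 × $235.44 = $22,517,481.60.
EBIT = $22,517,481.60 − $9,909,700 = $12,607,781.60.
After interest of $7,283,692.00, pre-tax earnings = $5,324,089.60.
DCL = total CM / (EBIT − I) = $22,517,481.60 / $5,324,089.60 = 4.2294.
%ΔEPS = DCL × %ΔSales = 4.2294 × +8.0% = +33.8%.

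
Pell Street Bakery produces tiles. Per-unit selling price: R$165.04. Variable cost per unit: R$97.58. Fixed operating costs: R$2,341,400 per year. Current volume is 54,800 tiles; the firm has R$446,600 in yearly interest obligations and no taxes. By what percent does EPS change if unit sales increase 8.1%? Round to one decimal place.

+32.9%

Contribution at this volume is 54,800 × R$67.46 = R$3,696,808.00.
Subtracting fixed costs: EBIT = R$3,696,808.00 − R$2,341,400 = R$1,355,408.00.
After interest of R$446,600.00, pre-tax earnings = R$908,808.00.
DCL = total CM / (EBIT − I) = R$3,696,808.00 / R$908,808.00 = 4.0678.
%ΔEPS = DCL × %ΔSales = 4.0678 × +8.1% = +32.9%.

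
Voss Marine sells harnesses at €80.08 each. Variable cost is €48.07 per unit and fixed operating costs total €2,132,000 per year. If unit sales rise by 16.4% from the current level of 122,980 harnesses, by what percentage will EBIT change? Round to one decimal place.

Contribution at this volume is 122,980 × €32.01 = €3,936,589.80.
Subtracting fixed costs: EBIT = €3,936,589.80 − €2,132,000 = €1,804,589.80.
DOL = contribution ÷ EBIT = €3,936,589.80 ÷ €1,804,589.80 = 2.1814.
%ΔEBIT = DOL × %ΔSales = 2.1814 × +16.4% = +35.8%.

+35.8%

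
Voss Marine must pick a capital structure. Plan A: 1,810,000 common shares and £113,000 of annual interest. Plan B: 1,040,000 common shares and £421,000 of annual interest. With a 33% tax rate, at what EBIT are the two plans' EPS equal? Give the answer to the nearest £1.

£837,000

At indifference, (EBIT − 113,000)(1 − t)/1,810,000 = (EBIT − 421,000)(1 − t)/1,040,000.
Cancelling (1 − t) and cross-multiplying: 1,040,000·(EBIT − 113,000) = 1,810,000·(EBIT − 421,000).
Solving, EBIT = (421,000·1,810,000 − 113,000·1,040,000) / (1,810,000 − 1,040,000) = 644,490,000,000 / 770,000 = 837,000.00.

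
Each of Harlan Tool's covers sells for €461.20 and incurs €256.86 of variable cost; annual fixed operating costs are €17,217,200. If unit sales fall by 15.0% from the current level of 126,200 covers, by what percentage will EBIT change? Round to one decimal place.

-45.1%

Total contribution margin = 126,200 × €204.34 = €25,787,708.00.
Operating income = contribution − fixed costs = €25,787,708.00 − €17,217,200 = €8,570,508.00.
DOL = contribution ÷ EBIT = €25,787,708.00 ÷ €8,570,508.00 = 3.0089.
Operating income changes by 3.0089 × -15.0% = -45.1%.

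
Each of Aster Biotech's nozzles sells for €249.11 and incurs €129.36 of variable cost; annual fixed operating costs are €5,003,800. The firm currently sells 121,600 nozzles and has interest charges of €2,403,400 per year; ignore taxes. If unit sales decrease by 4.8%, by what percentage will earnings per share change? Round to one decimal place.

At 121,600 units, contribution = 121,600 × €119.75 = €14,561,600.00.
Operating income = contribution − fixed costs = €14,561,600.00 − €5,003,800 = €9,557,800.00.
Interest = €2,403,400.00, so EBIT − I = €7,154,400.00.
DCL = total CM / (EBIT − I) = €14,561,600.00 / €7,154,400.00 = 2.0353.
EPS therefore changes by 2.0353 × (-4.8%) = -9.8%.

-9.8%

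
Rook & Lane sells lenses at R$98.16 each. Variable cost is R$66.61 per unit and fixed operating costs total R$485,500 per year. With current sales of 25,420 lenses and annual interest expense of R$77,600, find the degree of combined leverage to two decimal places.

Contribution at this volume is 25,420 × R$31.55 = R$802,001.00.
Operating income = contribution − fixed costs = R$802,001.00 − R$485,500 = R$316,501.00. Interest = R$77,600.00, so EBIT − I = R$238,901.00.
Degree of total leverage = total CM / (EBIT − interest) = R$802,001.00 / R$238,901.00 = 3.3570.

3.36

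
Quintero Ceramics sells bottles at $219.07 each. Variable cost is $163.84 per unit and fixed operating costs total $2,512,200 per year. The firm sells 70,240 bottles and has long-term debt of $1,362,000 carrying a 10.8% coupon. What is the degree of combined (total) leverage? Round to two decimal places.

3.18

Total contribution margin = 70,240 × $55.23 = $3,879,355.20.
EBIT = $3,879,355.20 − $2,512,200 = $1,367,155.20. Interest = $147,096.00, so EBIT − I = $1,220,059.20.
DCL = contribution ÷ (EBIT − I) = $3,879,355.20 ÷ $1,220,059.20 = 3.1796.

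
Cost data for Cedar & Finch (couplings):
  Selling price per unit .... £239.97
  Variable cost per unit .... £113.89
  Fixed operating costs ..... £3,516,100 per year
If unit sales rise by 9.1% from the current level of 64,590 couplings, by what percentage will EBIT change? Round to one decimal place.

At 64,590 units, contribution = 64,590 × £126.08 = £8,143,507.20.
Operating income = contribution − fixed costs = £8,143,507.20 − £3,516,100 = £4,627,407.20.
So DOL = total CM / EBIT = £8,143,507.20 / £4,627,407.20 = 1.7598.
So EBIT moves 1.7598 × (+9.1%) = +16.0%.

+16.0%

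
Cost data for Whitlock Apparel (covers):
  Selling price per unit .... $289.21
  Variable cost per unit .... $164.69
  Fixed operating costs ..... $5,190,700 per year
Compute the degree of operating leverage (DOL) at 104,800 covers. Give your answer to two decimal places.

At 104,800 units, contribution = 104,800 × $124.52 = $13,049,696.00.
Operating income = contribution − fixed costs = $13,049,696.00 − $5,190,700 = $7,858,996.00.
DOL = contribution ÷ EBIT = $13,049,696.00 ÷ $7,858,996.00 = 1.6605.

1.66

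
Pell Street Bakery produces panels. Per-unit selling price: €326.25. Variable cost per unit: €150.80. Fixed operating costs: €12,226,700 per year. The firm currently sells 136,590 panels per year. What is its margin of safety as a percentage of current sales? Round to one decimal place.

Contribution margin per unit = €326.25 − €150.80 = €175.45. Break-even units = €12,226,700 ÷ €175.45 = 69,687.66; break-even revenue = 69,687.66 × €326.25 = €22,735,599.17.
Current sales = 136,590 × €326.25 = €44,562,487.50.
Margin of safety = (€44,562,487.50 − €22,735,599.17) ÷ €44,562,487.50 = 49.0%.

49.0%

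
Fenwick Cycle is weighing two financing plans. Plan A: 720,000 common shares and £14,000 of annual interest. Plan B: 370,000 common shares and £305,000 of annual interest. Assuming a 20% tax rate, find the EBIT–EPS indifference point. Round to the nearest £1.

£612,629

At indifference, (EBIT − 14,000)(1 − t)/720,000 = (EBIT − 305,000)(1 − t)/370,000.
The (1 − t) factor cancels: (EBIT − 14,000) × 370,000 = (EBIT − 305,000) × 720,000.
EBIT × (720,000 − 370,000) = 305,000 × 720,000 − 14,000 × 370,000 = 214,420,000,000, so EBIT = 214,420,000,000 ÷ 350,000 = 612,628.57.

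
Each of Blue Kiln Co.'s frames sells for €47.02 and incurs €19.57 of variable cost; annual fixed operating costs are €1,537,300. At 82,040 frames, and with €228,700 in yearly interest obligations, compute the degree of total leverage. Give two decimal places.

4.63

At 82,040 units, contribution = 82,040 × €27.45 = €2,251,998.00.
Operating income = contribution − fixed costs = €2,251,998.00 − €1,537,300 = €714,698.00. Interest = €228,700.00, so EBIT − I = €485,998.00.
Degree of total leverage = total CM / (EBIT − interest) = €2,251,998.00 / €485,998.00 = 4.6338.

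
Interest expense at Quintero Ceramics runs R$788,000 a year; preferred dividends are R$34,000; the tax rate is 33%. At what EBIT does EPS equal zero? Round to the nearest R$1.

R$838,746

Preferred dividends are paid after tax, so their pre-tax equivalent is R$34,000 ÷ (1 − 0.33) = R$50,746.27.
Financial break-even EBIT = interest + D_p ÷ (1 − t) = R$788,000 + R$50,746.27 = R$838,746.27.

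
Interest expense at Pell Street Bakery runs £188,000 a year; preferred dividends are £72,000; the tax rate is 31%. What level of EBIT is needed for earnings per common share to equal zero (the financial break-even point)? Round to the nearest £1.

£292,348

Grossing the preferred dividend up to pre-tax terms: £72,000 / (1 − 0.31) = £104,347.83.
Financial break-even EBIT = interest + D_p ÷ (1 − t) = £188,000 + £104,347.83 = £292,347.83.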